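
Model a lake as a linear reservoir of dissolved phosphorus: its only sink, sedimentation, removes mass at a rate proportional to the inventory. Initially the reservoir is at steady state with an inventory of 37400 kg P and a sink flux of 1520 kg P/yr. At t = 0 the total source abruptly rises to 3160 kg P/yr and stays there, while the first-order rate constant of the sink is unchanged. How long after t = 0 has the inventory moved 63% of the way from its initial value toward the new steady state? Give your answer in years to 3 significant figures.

τ = M₀/F₀ = 37400/1520 = 24.61 yr.
The remaining gap fraction is e^(−t/τ); 63% covered ⇒ e^(−t/τ) = 0.370.
t = −τ ln(0.370) = 24.61 × 0.9943 = 24.46 yr.

24.5 yr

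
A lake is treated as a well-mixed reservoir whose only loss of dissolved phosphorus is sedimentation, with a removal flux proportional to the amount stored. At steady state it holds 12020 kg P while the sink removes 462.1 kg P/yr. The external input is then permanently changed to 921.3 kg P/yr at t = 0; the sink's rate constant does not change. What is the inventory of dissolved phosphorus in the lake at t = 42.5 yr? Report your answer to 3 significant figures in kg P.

τ = M₀/F₀ = 12020/462.1 = 26.01 yr; rate constant k = 1/τ.
New steady state M_∞ = F₁/k = F₁·τ = 921.3 × 26.01 = 23965 kg P.
M(t) = M_∞ + (M₀ − M_∞)·e^(−t/τ); t/τ = 42.5/26.01 = 1.634, so e^(−t/τ) = 0.1952.
M(t) = 23965 − 11940 × 0.1952 = 21633 kg P.

21600 kg P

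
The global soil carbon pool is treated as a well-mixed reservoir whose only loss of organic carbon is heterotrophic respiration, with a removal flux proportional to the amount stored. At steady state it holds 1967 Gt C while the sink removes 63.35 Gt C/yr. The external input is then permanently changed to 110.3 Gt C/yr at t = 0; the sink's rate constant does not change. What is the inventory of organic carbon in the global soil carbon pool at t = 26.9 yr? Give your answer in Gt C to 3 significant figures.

2810 Gt C

Residence time τ = M₀/F₀ = 31.05 yr. The eventual steady state is M_∞ = M₀·(F₁/F₀) = 1967 × 110.3/63.35 = 3424.8 Gt C.
The anomaly ΔM(t) = M(t) − M_∞ decays as ΔM₀·e^(−t/τ) with ΔM₀ = 1967 − 3424.8 = −1458 Gt C.
At t = 26.9 yr, e^(−t/τ) = e^(−0.8664) = 0.4205, so ΔM = −613.0 Gt C and M = 3424.8 − 613.0 = 2811.8 Gt C.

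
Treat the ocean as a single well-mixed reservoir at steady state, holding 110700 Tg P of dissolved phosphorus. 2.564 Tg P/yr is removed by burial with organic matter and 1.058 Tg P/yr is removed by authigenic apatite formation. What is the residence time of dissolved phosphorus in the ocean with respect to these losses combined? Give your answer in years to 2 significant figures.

Total removal = 2.564 + 1.058 = 3.6220 Tg P/yr.
τ = M / ΣF_out = 110700 / 3.6220 = 30560 yr.

31000 yr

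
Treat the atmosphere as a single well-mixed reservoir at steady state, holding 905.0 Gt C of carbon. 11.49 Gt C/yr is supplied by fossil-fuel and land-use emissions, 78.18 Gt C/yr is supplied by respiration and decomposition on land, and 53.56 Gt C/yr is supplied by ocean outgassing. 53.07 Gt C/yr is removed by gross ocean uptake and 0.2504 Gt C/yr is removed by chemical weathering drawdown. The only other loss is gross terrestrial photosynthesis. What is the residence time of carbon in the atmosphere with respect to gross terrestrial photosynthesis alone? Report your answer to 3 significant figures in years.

At steady state ΣF_in = ΣF_out.
ΣF_in = 11.49 + 78.18 + 53.56 = 143.23 Gt C/yr.
Gross terrestrial photosynthesis flux = ΣF_in − (53.07 + 0.2504) = 143.23 − 53.32 = 89.91 Gt C/yr.
τ = M / F = 905.0 / 89.91 = 10.07 yr.

10.1 yr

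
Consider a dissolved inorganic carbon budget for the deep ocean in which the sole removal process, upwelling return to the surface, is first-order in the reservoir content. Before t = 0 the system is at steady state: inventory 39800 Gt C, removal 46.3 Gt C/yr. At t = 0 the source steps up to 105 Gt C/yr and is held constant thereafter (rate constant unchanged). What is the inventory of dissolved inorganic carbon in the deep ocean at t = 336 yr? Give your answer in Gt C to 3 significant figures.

56100 Gt C

τ = M₀/F₀ = 39800/46.3 = 859.6 yr; rate constant k = 1/τ.
New steady state M_∞ = F₁/k = F₁·τ = 105 × 859.6 = 90259 Gt C.
M(t) = M_∞ + (M₀ − M_∞)·e^(−t/τ); t/τ = 336/859.6 = 0.3909, so e^(−t/τ) = 0.6765.
M(t) = 90259 − 50460 × 0.6765 = 56125 Gt C.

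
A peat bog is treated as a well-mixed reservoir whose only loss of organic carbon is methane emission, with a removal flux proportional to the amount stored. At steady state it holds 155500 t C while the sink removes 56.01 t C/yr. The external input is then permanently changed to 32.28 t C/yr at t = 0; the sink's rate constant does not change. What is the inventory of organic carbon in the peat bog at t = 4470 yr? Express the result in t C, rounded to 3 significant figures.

Residence time τ = M₀/F₀ = 2776 yr. The eventual steady state is M_∞ = M₀·(F₁/F₀) = 155500 × 32.28/56.01 = 89619 t C.
The anomaly ΔM(t) = M(t) − M_∞ decays as ΔM₀·e^(−t/τ) with ΔM₀ = 155500 − 89619 = 65880 t C.
At t = 4470 yr, e^(−t/τ) = e^(−1.610) = 0.1999, so ΔM = 13170 t C and M = 89619 + 13170 = 102790 t C.

103000 t C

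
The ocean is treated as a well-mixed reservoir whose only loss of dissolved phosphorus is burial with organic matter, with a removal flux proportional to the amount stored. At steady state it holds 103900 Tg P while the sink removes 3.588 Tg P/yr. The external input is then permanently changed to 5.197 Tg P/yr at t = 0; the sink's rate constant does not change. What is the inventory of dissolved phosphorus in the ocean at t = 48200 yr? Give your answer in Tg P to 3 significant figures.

Residence time τ = M₀/F₀ = 28960 yr. The eventual steady state is M_∞ = M₀·(F₁/F₀) = 103900 × 5.197/3.588 = 150490 Tg P.
The anomaly ΔM(t) = M(t) − M_∞ decays as ΔM₀·e^(−t/τ) with ΔM₀ = 103900 − 150490 = −46590 Tg P.
At t = 48200 yr, e^(−t/τ) = e^(−1.665) = 0.1893, so ΔM = −8819 Tg P and M = 150490 − 8819 = 141670 Tg P.

142000 Tg P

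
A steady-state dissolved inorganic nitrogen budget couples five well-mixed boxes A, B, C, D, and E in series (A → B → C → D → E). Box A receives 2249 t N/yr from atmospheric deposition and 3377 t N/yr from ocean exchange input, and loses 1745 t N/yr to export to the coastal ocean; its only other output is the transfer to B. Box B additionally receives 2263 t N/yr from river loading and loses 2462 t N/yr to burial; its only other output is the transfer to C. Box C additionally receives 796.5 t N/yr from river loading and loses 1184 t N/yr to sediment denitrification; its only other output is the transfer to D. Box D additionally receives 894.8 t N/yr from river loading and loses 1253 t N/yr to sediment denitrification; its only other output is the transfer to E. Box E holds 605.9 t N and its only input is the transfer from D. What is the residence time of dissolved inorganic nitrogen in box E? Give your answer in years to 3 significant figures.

Box A: F(A→B) = (2249 + 3377) − 1745 = 3881.0 t N/yr.
Box B: F(B→C) = (3881.0 + 2263) − 2462 = 3682.0 t N/yr.
Box C: F(C→D) = (3682.0 + 796.5) − 1184 = 3294.5 t N/yr.
Box D: F(D→E) = (3294.5 + 894.8) − 1253 = 2936.3 t N/yr.
Box E throughput = its input = 2936.3 t N/yr; τ = 605.9 / 2936.3 = 0.2063 yr.

0.206 yr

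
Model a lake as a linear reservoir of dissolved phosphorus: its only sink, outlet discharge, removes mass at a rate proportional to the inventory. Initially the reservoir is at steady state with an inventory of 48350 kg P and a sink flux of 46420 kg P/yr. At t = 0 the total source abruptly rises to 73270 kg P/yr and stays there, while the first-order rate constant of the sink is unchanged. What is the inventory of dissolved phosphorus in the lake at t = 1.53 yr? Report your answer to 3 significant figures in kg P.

69900 kg P

τ = M₀/F₀ = 48350/46420 = 1.042 yr; rate constant k = 1/τ.
New steady state M_∞ = F₁/k = F₁·τ = 73270 × 1.042 = 76316 kg P.
M(t) = M_∞ + (M₀ − M_∞)·e^(−t/τ); t/τ = 1.53/1.042 = 1.469, so e^(−t/τ) = 0.2302.
M(t) = 76316 − 27970 × 0.2302 = 69879 kg P.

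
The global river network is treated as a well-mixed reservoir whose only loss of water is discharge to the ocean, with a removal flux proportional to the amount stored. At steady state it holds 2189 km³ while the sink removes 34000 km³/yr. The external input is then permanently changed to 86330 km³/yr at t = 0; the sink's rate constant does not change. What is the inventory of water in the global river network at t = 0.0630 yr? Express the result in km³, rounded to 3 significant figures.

The sink rate constant is k = F₀/M₀ = 34000/2189 = 15.53 yr⁻¹.
Solving dM/dt = F₁ − kM with M(0) = M₀ gives M(t) = F₁/k + (M₀ − F₁/k)·e^(−kt).
F₁/k = 86330/15.53 = 5558.1 km³; kt = 15.53 × 0.0630 = 0.9785, e^(−kt) = 0.3759.
M(0.0630) = 5558.1 + (2189 − 5558.1) × 0.3759 = 5558.1 − 1266 = 4291.8 km³.

4290 km³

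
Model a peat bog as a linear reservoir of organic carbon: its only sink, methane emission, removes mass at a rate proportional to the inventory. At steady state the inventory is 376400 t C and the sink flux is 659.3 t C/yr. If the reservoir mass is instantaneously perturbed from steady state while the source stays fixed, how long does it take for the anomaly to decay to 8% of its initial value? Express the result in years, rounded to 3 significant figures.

For a linear reservoir the anomaly decays as exp(−t/τ) with τ = M/F = 376400/659.3 = 570.9 yr.
exp(−t/τ) = 0.08 ⇒ t = −τ ln(0.08) = 570.9 × 2.526 = 1442 yr.

1440 yr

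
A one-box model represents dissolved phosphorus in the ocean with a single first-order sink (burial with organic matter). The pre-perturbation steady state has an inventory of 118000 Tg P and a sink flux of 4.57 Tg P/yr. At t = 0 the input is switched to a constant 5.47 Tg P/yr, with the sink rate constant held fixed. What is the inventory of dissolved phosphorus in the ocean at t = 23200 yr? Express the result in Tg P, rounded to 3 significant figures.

132000 Tg P

τ = M₀/F₀ = 118000/4.57 = 25820 yr; rate constant k = 1/τ.
New steady state M_∞ = F₁/k = F₁·τ = 5.47 × 25820 = 141240 Tg P.
M(t) = M_∞ + (M₀ − M_∞)·e^(−t/τ); t/τ = 23200/25820 = 0.8985, so e^(−t/τ) = 0.4072.
M(t) = 141240 − 23240 × 0.4072 = 131780 Tg P.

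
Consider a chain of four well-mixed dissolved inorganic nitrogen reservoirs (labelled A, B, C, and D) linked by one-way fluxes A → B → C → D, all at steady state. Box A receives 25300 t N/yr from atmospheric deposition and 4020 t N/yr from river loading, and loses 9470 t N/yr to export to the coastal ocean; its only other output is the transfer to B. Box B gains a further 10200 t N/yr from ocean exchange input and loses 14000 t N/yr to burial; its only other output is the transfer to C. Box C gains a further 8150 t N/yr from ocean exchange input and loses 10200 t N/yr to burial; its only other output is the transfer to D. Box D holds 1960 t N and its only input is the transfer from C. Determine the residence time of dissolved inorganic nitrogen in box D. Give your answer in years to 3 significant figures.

Box A: F(A→B) = (25300 + 4020) − 9470 = 19850 t N/yr.
Box B: F(B→C) = (19850 + 10200) − 14000 = 16050 t N/yr.
Box C: F(C→D) = (16050 + 8150) − 10200 = 14000 t N/yr.
Box D throughput = its input = 14000 t N/yr; τ = 1960 / 14000 = 0.1400 yr.

0.140 yr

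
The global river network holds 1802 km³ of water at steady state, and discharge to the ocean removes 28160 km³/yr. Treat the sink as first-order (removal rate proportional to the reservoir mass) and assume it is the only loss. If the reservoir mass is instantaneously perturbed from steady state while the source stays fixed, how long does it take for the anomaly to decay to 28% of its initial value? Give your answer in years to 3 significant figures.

For a linear reservoir the anomaly decays as exp(−t/τ) with τ = M/F = 1802/28160 = 0.06399 yr.
exp(−t/τ) = 0.28 ⇒ t = −τ ln(0.28) = 0.06399 × 1.273 = 0.08146 yr.

0.0815 yr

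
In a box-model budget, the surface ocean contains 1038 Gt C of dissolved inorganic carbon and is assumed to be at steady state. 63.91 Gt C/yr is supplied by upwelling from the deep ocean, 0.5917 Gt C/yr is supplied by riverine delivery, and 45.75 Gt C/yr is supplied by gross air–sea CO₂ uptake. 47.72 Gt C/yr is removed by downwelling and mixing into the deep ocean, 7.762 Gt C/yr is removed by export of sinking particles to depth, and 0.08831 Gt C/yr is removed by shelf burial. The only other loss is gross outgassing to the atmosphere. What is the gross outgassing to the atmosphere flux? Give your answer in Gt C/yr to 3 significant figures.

At steady state ΣF_in = ΣF_out.
ΣF_in = 63.91 + 0.5917 + 45.75 = 110.25 Gt C/yr.
Gross outgassing to the atmosphere flux = ΣF_in − (47.72 + 7.762 + 0.08831) = 110.25 − 55.57 = 54.68 Gt C/yr.

54.7 Gt C/yr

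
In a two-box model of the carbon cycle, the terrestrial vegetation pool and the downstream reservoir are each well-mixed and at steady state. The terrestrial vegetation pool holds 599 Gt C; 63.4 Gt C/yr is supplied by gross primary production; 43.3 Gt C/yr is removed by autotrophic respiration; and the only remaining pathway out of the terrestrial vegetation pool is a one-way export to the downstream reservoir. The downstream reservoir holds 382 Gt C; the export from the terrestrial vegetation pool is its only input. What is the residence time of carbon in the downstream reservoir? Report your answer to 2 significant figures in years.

19 yr

Balance the terrestrial vegetation pool: ΣF_in = 63.400 Gt C/yr.
Export to the downstream reservoir = ΣF_in − (43.3) = 20.100 Gt C/yr.
At steady state the output of the downstream reservoir equals its input, 20.100 Gt C/yr.
τ = M / F = 382 / 20.100 = 19.00 yr.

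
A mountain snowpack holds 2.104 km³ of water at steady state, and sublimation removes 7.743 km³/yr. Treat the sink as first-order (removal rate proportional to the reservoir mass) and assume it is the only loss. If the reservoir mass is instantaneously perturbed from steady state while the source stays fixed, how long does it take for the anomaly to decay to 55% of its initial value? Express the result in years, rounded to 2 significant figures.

0.16 yr

For a linear reservoir the anomaly decays as exp(−t/τ) with τ = M/F = 2.104/7.743 = 0.2717 yr.
exp(−t/τ) = 0.55 ⇒ t = −τ ln(0.55) = 0.2717 × 0.5978 = 0.1624 yr.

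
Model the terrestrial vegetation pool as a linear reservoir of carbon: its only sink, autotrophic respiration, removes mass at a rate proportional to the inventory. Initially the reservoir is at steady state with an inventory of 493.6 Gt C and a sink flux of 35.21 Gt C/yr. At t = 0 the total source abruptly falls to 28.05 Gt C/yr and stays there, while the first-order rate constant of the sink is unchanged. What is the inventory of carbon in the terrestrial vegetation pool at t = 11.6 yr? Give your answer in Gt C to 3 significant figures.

Residence time τ = M₀/F₀ = 14.02 yr. The eventual steady state is M_∞ = M₀·(F₁/F₀) = 493.6 × 28.05/35.21 = 393.23 Gt C.
The anomaly ΔM(t) = M(t) − M_∞ decays as ΔM₀·e^(−t/τ) with ΔM₀ = 493.6 − 393.23 = 100.4 Gt C.
At t = 11.6 yr, e^(−t/τ) = e^(−0.8275) = 0.4372, so ΔM = 43.88 Gt C and M = 393.23 + 43.88 = 437.11 Gt C.

437 Gt C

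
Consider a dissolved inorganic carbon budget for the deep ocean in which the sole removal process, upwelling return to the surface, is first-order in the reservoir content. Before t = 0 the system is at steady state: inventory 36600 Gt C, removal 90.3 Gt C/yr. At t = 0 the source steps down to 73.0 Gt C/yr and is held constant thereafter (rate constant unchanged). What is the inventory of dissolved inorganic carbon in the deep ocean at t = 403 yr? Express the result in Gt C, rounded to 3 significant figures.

32200 Gt C

Residence time τ = M₀/F₀ = 405.3 yr. The eventual steady state is M_∞ = M₀·(F₁/F₀) = 36600 × 73.0/90.3 = 29588 Gt C.
The anomaly ΔM(t) = M(t) − M_∞ decays as ΔM₀·e^(−t/τ) with ΔM₀ = 36600 − 29588 = 7012 Gt C.
At t = 403 yr, e^(−t/τ) = e^(−0.9943) = 0.3700, so ΔM = 2594 Gt C and M = 29588 + 2594 = 32182 Gt C.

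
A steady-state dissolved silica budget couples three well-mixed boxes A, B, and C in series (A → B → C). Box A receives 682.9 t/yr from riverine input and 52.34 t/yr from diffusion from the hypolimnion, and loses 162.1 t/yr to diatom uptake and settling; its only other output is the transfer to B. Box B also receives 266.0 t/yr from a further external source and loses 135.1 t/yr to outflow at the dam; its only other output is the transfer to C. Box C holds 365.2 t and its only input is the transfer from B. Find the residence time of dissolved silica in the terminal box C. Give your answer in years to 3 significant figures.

0.519 yr

Box A: F(A→B) = (682.9 + 52.34) − 162.1 = 573.14 t/yr.
Box B: F(B→C) = (573.14 + 266.0) − 135.1 = 704.04 t/yr.
Box C throughput = its input = 704.04 t/yr; τ = 365.2 / 704.04 = 0.5187 yr.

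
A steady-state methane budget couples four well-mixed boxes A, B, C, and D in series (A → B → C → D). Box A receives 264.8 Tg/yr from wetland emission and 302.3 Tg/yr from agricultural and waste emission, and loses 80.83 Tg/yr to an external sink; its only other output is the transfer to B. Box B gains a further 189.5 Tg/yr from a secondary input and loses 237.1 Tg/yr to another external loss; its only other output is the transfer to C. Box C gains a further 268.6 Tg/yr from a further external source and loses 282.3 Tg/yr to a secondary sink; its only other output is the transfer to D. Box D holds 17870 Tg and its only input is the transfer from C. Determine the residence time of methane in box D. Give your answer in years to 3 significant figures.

42.1 yr

Box A: F(A→B) = (264.8 + 302.3) − 80.83 = 486.27 Tg/yr.
Box B: F(B→C) = (486.27 + 189.5) − 237.1 = 438.67 Tg/yr.
Box C: F(C→D) = (438.67 + 268.6) − 282.3 = 424.97 Tg/yr.
Box D throughput = its input = 424.97 Tg/yr; τ = 17870 / 424.97 = 42.05 yr.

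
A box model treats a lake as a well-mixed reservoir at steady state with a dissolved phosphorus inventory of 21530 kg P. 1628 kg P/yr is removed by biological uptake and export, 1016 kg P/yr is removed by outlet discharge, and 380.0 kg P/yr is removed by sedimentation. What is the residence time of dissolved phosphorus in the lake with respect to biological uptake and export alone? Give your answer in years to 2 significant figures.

13 yr

Residence time with respect to a single sink: τ = M / F_sink.
τ = 21530 / 1628 = 13.22 yr.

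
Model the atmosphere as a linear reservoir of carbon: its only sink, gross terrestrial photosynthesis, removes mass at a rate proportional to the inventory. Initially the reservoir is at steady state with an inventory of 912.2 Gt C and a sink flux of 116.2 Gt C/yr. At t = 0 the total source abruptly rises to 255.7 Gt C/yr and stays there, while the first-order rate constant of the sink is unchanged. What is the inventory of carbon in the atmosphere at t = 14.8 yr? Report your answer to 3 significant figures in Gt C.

1840 Gt C

The sink rate constant is k = F₀/M₀ = 116.2/912.2 = 0.1274 yr⁻¹.
Solving dM/dt = F₁ − kM with M(0) = M₀ gives M(t) = F₁/k + (M₀ − F₁/k)·e^(−kt).
F₁/k = 255.7/0.1274 = 2007.3 Gt C; kt = 0.1274 × 14.8 = 1.885, e^(−kt) = 0.1518.
M(14.8) = 2007.3 + (912.2 − 2007.3) × 0.1518 = 2007.3 − 166.2 = 1841.1 Gt C.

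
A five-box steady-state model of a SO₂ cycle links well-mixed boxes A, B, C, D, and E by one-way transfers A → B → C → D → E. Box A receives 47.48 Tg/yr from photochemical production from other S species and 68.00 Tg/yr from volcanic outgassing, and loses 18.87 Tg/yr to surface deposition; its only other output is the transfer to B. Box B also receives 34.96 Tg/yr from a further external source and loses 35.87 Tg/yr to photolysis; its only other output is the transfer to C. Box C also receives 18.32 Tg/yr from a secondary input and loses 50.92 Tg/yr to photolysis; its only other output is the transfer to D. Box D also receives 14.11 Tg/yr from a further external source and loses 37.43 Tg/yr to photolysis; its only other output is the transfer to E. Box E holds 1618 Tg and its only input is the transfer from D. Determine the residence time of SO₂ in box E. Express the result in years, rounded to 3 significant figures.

40.7 yr

Box A: F(A→B) = (47.48 + 68.00) − 18.87 = 96.610 Tg/yr.
Box B: F(B→C) = (96.610 + 34.96) − 35.87 = 95.700 Tg/yr.
Box C: F(C→D) = (95.700 + 18.32) − 50.92 = 63.100 Tg/yr.
Box D: F(D→E) = (63.100 + 14.11) − 37.43 = 39.780 Tg/yr.
Box E throughput = its input = 39.780 Tg/yr; τ = 1618 / 39.780 = 40.67 yr.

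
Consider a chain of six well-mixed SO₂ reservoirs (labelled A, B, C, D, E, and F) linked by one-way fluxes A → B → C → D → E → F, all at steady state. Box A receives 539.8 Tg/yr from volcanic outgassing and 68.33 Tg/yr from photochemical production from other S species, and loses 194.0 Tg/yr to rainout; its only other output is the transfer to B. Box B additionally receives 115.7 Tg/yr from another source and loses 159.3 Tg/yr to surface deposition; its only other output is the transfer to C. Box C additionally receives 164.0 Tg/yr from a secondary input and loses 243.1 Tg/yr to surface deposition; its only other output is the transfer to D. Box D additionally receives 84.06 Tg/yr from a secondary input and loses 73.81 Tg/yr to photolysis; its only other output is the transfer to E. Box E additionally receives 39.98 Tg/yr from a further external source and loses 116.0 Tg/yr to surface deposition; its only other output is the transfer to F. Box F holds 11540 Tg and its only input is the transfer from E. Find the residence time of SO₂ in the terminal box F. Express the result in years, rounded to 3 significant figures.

Box A: F(A→B) = (539.8 + 68.33) − 194.0 = 414.13 Tg/yr.
Box B: F(B→C) = (414.13 + 115.7) − 159.3 = 370.53 Tg/yr.
Box C: F(C→D) = (370.53 + 164.0) − 243.1 = 291.43 Tg/yr.
Box D: F(D→E) = (291.43 + 84.06) − 73.81 = 301.68 Tg/yr.
Box E: F(E→F) = (301.68 + 39.98) − 116.0 = 225.66 Tg/yr.
Box F throughput = its input = 225.66 Tg/yr; τ = 11540 / 225.66 = 51.14 yr.

51.1 yr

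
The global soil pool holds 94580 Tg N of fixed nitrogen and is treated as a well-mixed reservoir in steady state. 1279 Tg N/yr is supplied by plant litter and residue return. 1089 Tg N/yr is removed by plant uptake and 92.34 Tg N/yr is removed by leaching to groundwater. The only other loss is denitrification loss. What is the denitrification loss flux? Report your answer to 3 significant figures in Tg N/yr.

97.7 Tg N/yr

At steady state ΣF_in = ΣF_out.
ΣF_in = 1279.0 Tg N/yr.
Denitrification loss flux = ΣF_in − (1089 + 92.34) = 1279.0 − 1181 = 97.66 Tg N/yr.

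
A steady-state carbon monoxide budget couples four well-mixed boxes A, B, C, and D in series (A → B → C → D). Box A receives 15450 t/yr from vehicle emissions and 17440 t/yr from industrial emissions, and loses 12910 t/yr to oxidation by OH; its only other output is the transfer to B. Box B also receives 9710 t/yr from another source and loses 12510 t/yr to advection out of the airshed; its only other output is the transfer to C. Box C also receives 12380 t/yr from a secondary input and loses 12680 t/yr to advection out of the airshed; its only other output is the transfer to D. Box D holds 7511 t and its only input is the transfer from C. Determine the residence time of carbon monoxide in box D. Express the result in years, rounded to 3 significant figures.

Box A: F(A→B) = (15450 + 17440) − 12910 = 19980 t/yr.
Box B: F(B→C) = (19980 + 9710) − 12510 = 17180 t/yr.
Box C: F(C→D) = (17180 + 12380) − 12680 = 16880 t/yr.
Box D throughput = its input = 16880 t/yr; τ = 7511 / 16880 = 0.4450 yr.

0.445 yr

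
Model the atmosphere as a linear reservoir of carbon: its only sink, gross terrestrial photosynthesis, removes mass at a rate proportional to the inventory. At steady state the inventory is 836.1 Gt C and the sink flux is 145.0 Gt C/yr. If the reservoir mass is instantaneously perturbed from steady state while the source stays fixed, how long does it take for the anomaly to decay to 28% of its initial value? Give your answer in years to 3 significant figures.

For a linear reservoir the anomaly decays as exp(−t/τ) with τ = M/F = 836.1/145.0 = 5.766 yr.
exp(−t/τ) = 0.28 ⇒ t = −τ ln(0.28) = 5.766 × 1.273 = 7.340 yr.

7.34 yr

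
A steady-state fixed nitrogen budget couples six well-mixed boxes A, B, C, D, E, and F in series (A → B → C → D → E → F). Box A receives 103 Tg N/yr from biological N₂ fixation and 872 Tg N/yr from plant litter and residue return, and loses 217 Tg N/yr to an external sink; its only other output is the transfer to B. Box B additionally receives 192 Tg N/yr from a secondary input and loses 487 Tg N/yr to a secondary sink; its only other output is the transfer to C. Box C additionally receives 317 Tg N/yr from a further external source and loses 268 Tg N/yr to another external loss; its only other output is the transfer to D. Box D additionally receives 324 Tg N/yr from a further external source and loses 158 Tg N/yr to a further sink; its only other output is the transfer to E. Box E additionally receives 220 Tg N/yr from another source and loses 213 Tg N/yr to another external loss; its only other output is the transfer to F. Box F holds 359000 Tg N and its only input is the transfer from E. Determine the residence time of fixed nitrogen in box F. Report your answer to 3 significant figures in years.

Box A: F(A→B) = (103 + 872) − 217 = 758.00 Tg N/yr.
Box B: F(B→C) = (758.00 + 192) − 487 = 463.00 Tg N/yr.
Box C: F(C→D) = (463.00 + 317) − 268 = 512.00 Tg N/yr.
Box D: F(D→E) = (512.00 + 324) − 158 = 678.00 Tg N/yr.
Box E: F(E→F) = (678.00 + 220) − 213 = 685.00 Tg N/yr.
Box F throughput = its input = 685.00 Tg N/yr; τ = 359000 / 685.00 = 524.1 yr.

524 yr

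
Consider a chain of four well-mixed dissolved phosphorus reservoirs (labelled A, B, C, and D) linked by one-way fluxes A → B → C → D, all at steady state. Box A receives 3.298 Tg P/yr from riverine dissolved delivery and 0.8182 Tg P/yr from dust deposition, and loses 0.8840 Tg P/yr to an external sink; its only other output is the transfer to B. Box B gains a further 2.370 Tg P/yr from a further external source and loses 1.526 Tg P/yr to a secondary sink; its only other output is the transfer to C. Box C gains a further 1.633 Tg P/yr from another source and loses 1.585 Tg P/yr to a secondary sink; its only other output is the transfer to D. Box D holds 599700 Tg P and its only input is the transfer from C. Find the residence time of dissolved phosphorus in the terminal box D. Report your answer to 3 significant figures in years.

Box A: F(A→B) = (3.298 + 0.8182) − 0.8840 = 3.2322 Tg P/yr.
Box B: F(B→C) = (3.2322 + 2.370) − 1.526 = 4.0762 Tg P/yr.
Box C: F(C→D) = (4.0762 + 1.633) − 1.585 = 4.1242 Tg P/yr.
Box D throughput = its input = 4.1242 Tg P/yr; τ = 599700 / 4.1242 = 145400 yr.

145000 yr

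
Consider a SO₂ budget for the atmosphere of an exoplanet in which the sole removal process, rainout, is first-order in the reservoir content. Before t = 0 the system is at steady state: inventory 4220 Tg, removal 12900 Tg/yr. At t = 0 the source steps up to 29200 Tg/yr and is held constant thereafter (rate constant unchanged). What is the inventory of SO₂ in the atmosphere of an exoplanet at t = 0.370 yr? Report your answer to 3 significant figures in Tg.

7830 Tg

Residence time τ = M₀/F₀ = 0.3271 yr. The eventual steady state is M_∞ = M₀·(F₁/F₀) = 4220 × 29200/12900 = 9552.2 Tg.
The anomaly ΔM(t) = M(t) − M_∞ decays as ΔM₀·e^(−t/τ) with ΔM₀ = 4220 − 9552.2 = −5332 Tg.
At t = 0.370 yr, e^(−t/τ) = e^(−1.131) = 0.3227, so ΔM = −1721 Tg and M = 9552.2 − 1721 = 7831.5 Tg.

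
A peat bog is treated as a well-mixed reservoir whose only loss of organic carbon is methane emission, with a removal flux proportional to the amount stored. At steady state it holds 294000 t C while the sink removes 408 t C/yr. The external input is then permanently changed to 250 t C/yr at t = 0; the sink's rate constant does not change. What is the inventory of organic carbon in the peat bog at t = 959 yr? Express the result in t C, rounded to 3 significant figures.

210000 t C

The sink rate constant is k = F₀/M₀ = 408/294000 = 0.001388 yr⁻¹.
Solving dM/dt = F₁ − kM with M(0) = M₀ gives M(t) = F₁/k + (M₀ − F₁/k)·e^(−kt).
F₁/k = 250/0.001388 = 180150 t C; kt = 0.001388 × 959 = 1.331, e^(−kt) = 0.2643.
M(959) = 180150 + (294000 − 180150) × 0.2643 = 180150 + 30090 = 210230 t C.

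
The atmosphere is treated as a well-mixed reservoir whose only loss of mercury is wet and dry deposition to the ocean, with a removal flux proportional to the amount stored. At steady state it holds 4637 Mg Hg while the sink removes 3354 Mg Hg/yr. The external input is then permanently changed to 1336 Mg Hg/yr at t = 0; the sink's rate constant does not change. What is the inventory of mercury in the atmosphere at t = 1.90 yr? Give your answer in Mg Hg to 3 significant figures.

2550 Mg Hg

The sink rate constant is k = F₀/M₀ = 3354/4637 = 0.7233 yr⁻¹.
Solving dM/dt = F₁ − kM with M(0) = M₀ gives M(t) = F₁/k + (M₀ − F₁/k)·e^(−kt).
F₁/k = 1336/0.7233 = 1847.1 Mg Hg; kt = 0.7233 × 1.90 = 1.374, e^(−kt) = 0.2530.
M(1.90) = 1847.1 + (4637 − 1847.1) × 0.2530 = 1847.1 + 705.9 = 2553.0 Mg Hg.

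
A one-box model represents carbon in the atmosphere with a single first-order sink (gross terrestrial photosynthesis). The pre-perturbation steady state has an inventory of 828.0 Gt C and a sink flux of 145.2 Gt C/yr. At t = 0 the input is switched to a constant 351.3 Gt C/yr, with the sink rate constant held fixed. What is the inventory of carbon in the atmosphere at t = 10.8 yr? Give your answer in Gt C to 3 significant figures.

1830 Gt C

τ = M₀/F₀ = 828.0/145.2 = 5.702 yr; rate constant k = 1/τ.
New steady state M_∞ = F₁/k = F₁·τ = 351.3 × 5.702 = 2003.3 Gt C.
M(t) = M_∞ + (M₀ − M_∞)·e^(−t/τ); t/τ = 10.8/5.702 = 1.894, so e^(−t/τ) = 0.1505.
M(t) = 2003.3 − 1175 × 0.1505 = 1826.4 Gt C.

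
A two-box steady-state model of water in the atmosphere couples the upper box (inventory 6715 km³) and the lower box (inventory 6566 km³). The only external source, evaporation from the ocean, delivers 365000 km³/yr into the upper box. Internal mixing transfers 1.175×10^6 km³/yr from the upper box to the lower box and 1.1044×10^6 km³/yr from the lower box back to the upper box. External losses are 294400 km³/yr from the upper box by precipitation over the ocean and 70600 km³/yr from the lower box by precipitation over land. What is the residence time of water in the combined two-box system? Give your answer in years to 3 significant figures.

0.0364 yr

For the system as a whole, the A↔B exchange is internal and contributes nothing to the throughput; only the external sinks remove mass.
M_total = 6715 + 6566 = 13281 km³.
ΣF_external_out = 294400 + 70600 = 365000 km³/yr.
τ = M_total / ΣF_ext = 13281 / 365000 = 0.03639 yr.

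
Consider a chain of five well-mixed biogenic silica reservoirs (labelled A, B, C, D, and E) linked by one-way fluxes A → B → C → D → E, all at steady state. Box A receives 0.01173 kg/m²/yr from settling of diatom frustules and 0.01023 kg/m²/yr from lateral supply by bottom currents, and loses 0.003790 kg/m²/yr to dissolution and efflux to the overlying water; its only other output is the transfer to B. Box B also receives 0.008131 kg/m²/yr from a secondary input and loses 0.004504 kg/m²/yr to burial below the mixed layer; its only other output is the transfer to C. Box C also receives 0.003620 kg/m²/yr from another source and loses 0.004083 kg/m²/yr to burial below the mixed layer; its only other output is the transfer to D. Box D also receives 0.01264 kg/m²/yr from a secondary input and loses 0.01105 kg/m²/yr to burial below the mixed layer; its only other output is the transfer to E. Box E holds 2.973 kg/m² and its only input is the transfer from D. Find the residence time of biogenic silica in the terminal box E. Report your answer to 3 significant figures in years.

130 yr

Box A: F(A→B) = (0.01173 + 0.01023) − 0.003790 = 0.018170 kg/m²/yr.
Box B: F(B→C) = (0.018170 + 0.008131) − 0.004504 = 0.021797 kg/m²/yr.
Box C: F(C→D) = (0.021797 + 0.003620) − 0.004083 = 0.021334 kg/m²/yr.
Box D: F(D→E) = (0.021334 + 0.01264) − 0.01105 = 0.022924 kg/m²/yr.
Box E throughput = its input = 0.022924 kg/m²/yr; τ = 2.973 / 0.022924 = 129.7 yr.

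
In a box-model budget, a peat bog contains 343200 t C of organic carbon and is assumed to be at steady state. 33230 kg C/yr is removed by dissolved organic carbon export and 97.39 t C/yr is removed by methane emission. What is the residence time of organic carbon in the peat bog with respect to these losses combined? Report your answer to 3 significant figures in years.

2630 yr

Convert the dissolved organic carbon export flux: 33230 kg C/yr = 33.23 t C/yr.
Total removal = 33.23 + 97.39 = 130.62 t C/yr.
τ = M / ΣF_out = 343200 / 130.62 = 2627 yr.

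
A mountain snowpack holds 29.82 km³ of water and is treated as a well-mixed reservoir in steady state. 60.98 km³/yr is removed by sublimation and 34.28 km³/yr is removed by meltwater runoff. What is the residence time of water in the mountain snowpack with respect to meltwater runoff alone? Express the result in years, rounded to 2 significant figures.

0.87 yr

Residence time with respect to a single sink: τ = M / F_sink.
τ = 29.82 / 34.28 = 0.8699 yr.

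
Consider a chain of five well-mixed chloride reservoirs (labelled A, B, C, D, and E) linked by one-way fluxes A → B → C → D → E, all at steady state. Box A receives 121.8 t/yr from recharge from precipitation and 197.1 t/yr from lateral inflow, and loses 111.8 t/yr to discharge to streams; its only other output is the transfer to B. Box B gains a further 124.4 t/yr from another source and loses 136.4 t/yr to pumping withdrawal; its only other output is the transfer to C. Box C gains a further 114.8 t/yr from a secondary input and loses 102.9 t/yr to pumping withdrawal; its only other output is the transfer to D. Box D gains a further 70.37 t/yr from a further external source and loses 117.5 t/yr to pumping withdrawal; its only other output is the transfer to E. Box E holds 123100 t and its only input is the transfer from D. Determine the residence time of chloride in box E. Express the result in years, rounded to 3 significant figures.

Box A: F(A→B) = (121.8 + 197.1) − 111.8 = 207.10 t/yr.
Box B: F(B→C) = (207.10 + 124.4) − 136.4 = 195.10 t/yr.
Box C: F(C→D) = (195.10 + 114.8) − 102.9 = 207.00 t/yr.
Box D: F(D→E) = (207.00 + 70.37) − 117.5 = 159.87 t/yr.
Box E throughput = its input = 159.87 t/yr; τ = 123100 / 159.87 = 770.0 yr.

770 yr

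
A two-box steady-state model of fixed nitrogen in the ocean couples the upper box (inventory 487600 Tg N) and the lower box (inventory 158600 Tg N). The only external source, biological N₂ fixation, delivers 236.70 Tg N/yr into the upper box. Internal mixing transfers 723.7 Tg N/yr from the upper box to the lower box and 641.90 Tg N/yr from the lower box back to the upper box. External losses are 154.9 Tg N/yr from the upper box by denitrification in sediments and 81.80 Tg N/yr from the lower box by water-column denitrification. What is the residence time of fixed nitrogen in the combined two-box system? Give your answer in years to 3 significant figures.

Residence time in the combined system uses the total inventory and the total *external* removal — internal exchanges between the two boxes cancel.
M_total = 487600 + 158600 = 646200 Tg N.
ΣF_external_out = 154.9 + 81.80 = 236.70 Tg N/yr.
τ = M_total / ΣF_ext = 646200 / 236.70 = 2730 yr.

2730 yr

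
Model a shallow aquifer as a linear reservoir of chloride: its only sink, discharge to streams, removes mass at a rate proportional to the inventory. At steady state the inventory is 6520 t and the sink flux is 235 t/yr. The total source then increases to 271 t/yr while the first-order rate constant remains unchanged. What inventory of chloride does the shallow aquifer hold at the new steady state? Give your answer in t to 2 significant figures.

7500 t

Rate constant k = F/M = 235 / 6520 = 0.03604 yr⁻¹.
At the new steady state, source = k·M_new ⇒ M_new = 271 / 0.03604 = 7519 t.
(Equivalently M_new = M × F_new/F_old = 6520 × 271/235.)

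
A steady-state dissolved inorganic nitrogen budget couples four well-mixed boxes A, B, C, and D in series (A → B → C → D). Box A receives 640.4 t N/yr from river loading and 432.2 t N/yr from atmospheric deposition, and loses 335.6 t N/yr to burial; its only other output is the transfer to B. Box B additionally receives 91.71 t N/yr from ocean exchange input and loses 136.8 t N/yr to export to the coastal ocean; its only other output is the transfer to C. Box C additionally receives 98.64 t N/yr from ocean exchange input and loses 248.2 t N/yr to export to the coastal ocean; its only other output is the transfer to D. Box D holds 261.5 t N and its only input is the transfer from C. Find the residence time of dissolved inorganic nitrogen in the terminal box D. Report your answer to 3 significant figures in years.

0.482 yr

Box A: F(A→B) = (640.4 + 432.2) − 335.6 = 737.00 t N/yr.
Box B: F(B→C) = (737.00 + 91.71) − 136.8 = 691.91 t N/yr.
Box C: F(C→D) = (691.91 + 98.64) − 248.2 = 542.35 t N/yr.
Box D throughput = its input = 542.35 t N/yr; τ = 261.5 / 542.35 = 0.4822 yr.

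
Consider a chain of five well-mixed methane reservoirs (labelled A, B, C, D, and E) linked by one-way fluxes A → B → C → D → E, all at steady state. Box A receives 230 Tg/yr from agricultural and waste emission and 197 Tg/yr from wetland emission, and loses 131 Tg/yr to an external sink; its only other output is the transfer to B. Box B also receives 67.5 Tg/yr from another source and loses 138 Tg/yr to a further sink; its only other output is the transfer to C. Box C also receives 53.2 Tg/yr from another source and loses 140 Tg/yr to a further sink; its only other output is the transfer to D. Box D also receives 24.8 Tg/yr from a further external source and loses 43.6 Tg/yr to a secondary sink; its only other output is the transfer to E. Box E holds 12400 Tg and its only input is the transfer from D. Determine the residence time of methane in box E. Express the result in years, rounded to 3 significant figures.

Box A: F(A→B) = (230 + 197) − 131 = 296.00 Tg/yr.
Box B: F(B→C) = (296.00 + 67.5) − 138 = 225.50 Tg/yr.
Box C: F(C→D) = (225.50 + 53.2) − 140 = 138.70 Tg/yr.
Box D: F(D→E) = (138.70 + 24.8) − 43.6 = 119.90 Tg/yr.
Box E throughput = its input = 119.90 Tg/yr; τ = 12400 / 119.90 = 103.4 yr.

103 yr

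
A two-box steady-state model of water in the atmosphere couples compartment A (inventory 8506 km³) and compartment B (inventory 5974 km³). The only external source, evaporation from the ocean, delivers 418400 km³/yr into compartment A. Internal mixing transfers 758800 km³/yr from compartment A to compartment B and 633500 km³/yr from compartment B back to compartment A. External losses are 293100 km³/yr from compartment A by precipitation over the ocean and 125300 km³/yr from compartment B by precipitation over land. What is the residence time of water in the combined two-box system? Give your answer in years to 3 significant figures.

Residence time in the combined system uses the total inventory and the total *external* removal — internal exchanges between the two boxes cancel.
M_total = 8506 + 5974 = 14480 km³.
ΣF_external_out = 293100 + 125300 = 418400 km³/yr.
τ = M_total / ΣF_ext = 14480 / 418400 = 0.03461 yr.

0.0346 yr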